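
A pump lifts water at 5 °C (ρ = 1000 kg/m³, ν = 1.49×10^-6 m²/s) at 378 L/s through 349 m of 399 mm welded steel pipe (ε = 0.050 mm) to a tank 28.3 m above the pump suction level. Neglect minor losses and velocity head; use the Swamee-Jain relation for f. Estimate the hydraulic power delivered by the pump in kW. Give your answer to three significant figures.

P_hyd ≈ 126 kW

V = 4Q/(πD²) = 3.023 m/s; Re = 8.10×10^5; ε/D = 1.25×10^-4; f = 0.01410
h_f = f(L/D)V²/2g = 5.744 m
Total head H = z + h_f = 28.3 + 5.744 = 34.04 m
P_hyd = ρgQH = 1000·9.81·0.378·34.04 = 126.2 kW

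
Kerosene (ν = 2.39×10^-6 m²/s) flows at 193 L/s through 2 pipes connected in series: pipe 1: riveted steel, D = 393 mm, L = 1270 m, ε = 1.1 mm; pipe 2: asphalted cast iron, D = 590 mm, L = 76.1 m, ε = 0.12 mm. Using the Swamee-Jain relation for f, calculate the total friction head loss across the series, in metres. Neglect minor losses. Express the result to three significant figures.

H ≈ 11.0 m

Pipe 1: V = 1.591 m/s, Re = 2.62×10^5, ε/D = 0.00280, f = 0.02636, h_1 = f(L/D)V²/2g = 10.99 m
Pipe 2: V = 0.7059 m/s, Re = 1.74×10^5, ε/D = 2.03×10^-4, f = 0.01748, h_2 = f(L/D)V²/2g = 0.05725 m
Series → Q common, losses add: H = Σh = 11.05 m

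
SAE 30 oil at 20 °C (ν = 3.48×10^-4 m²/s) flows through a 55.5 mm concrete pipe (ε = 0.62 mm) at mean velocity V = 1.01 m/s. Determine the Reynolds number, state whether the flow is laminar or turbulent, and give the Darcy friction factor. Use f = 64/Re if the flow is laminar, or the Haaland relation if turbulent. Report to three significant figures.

Re ≈ 161; laminar; f = 64/Re ≈ 0.397

Re = VD/ν = 1.010·0.0555/3.48×10^-4 = 161
Re < 2300 → laminar → f = 64/Re = 0.3973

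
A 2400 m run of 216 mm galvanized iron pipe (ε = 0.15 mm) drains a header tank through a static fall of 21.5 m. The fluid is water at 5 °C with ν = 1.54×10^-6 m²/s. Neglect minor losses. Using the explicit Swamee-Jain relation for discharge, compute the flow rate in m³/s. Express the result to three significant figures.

Swamee-Jain (Type II): Q = -0.965·√(gD⁵h_f/L)·ln[ε/(3.7D) + √(3.17ν²L/(gD³h_f))]
√(gD⁵h_f/L) = √(9.81·0.216⁵·21.5/2400) = 0.006428
ε/(3.7D) = 1.88×10^-4; √(3.17ν²L/(gD³h_f)) = 9.21×10^-5
Q = -0.965·0.006428·ln(2.798×10^-4) = 0.05075 m³/s
Check: V = 1.38 m/s, Re = 1.94×10^5, f = 0.01993, h_f = 21.7 m ≈ 21.5 m ✓

Q ≈ 0.0507 m³/s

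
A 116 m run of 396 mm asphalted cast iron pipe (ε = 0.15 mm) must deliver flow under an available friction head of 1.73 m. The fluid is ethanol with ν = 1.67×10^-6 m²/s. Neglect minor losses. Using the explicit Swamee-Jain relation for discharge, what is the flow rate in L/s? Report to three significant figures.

Q ≈ 325 L/s

Swamee-Jain (Type II): Q = -0.965·√(gD⁵h_f/L)·ln[ε/(3.7D) + √(3.17ν²L/(gD³h_f))]
√(gD⁵h_f/L) = √(9.81·0.396⁵·1.73/116) = 0.03775
ε/(3.7D) = 1.02×10^-4; √(3.17ν²L/(gD³h_f)) = 3.12×10^-5
Q = -0.965·0.03775·ln(1.336×10^-4) = 0.3249 m³/s
Check: V = 2.64 m/s, Re = 6.26×10^5, f = 0.01676, h_f = 1.74 m ≈ 1.73 m ✓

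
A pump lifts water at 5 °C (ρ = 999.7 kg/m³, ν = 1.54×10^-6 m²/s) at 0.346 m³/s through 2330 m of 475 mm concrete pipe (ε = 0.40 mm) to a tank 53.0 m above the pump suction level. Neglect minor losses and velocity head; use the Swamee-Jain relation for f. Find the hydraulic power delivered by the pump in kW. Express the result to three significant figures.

V = 4Q/(πD²) = 1.953 m/s; Re = 6.02×10^5; ε/D = 8.42×10^-4; f = 0.01952
h_f = f(L/D)V²/2g = 18.60 m
Total head H = z + h_f = 53.0 + 18.60 = 71.60 m
P_hyd = ρgQH = 999.7·9.81·0.346·71.60 = 243.0 kW

P_hyd ≈ 243 kW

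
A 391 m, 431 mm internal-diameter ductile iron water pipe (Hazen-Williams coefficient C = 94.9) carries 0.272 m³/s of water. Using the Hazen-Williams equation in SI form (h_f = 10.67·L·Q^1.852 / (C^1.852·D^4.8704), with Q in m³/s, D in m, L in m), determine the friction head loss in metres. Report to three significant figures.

h_f = 10.67·391·0.272^1.852 / (94.9^1.852·0.431^4.8704) = 4.915 m

h_f ≈ 4.91 m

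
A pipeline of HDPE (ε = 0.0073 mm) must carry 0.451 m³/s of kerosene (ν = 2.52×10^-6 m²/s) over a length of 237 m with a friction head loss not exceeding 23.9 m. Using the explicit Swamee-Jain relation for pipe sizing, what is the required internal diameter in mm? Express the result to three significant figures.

D ≈ 294 mm

Swamee-Jain (Type III): D = 0.66·[ε^1.25·(LQ²/(gh_f))^4.75 + ν·Q^9.4·(L/(gh_f))^5.2]^0.04
LQ²/(gh_f) = 0.2056; L/(gh_f) = 1.011
Term 1 = ε^1.25·(…)^4.75 = 2.07×10^-10; Term 2 = ν·Q^9.4·(…)^5.2 = 1.50×10^-9
D = 0.66·(2.07×10^-10 + 1.50×10^-9)^0.04 = 0.2943 m = 294 mm
Check: V = 6.63 m/s, Re = 7.74×10^5, f = 0.01262, h_f = 22.8 m ≈ 23.9 m ✓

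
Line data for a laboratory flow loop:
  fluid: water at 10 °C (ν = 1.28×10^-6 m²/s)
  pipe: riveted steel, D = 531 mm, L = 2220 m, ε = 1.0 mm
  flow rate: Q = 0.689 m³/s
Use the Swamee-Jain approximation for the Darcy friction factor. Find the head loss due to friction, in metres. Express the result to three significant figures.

h_f ≈ 48.0 m

V = 4Q/(πD²) = 4·0.689/(π·0.531²) = 3.111 m/s
Re = VD/ν = 3.111·0.531/1.28×10^-6 = 1.29×10^6 → turbulent
ε/D = 1.0/531 = 0.00188
Swamee-Jain: f = 0.02327
h_f = f(L/D)V²/(2g) = 0.02327·(2220/0.531)·3.111²/(2·9.81) = 47.99 m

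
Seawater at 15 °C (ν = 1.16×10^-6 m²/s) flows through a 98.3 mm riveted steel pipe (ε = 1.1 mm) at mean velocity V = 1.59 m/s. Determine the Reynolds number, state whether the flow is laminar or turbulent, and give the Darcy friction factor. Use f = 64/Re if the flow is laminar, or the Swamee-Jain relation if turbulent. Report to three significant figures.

Re = VD/ν = 1.590·0.0983/1.16×10^-6 = 1.35×10^5
Re > 4000 → turbulent; ε/D = 0.0112
Swamee-Jain: f = 0.04000

Re ≈ 1.35×10^5; turbulent; f ≈ 0.0400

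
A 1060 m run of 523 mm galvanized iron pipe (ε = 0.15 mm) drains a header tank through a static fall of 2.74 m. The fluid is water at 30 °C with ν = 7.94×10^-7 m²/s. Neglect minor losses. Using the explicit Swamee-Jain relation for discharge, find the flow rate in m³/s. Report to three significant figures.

Swamee-Jain (Type II): Q = -0.965·√(gD⁵h_f/L)·ln[ε/(3.7D) + √(3.17ν²L/(gD³h_f))]
√(gD⁵h_f/L) = √(9.81·0.523⁵·2.74/1060) = 0.03150
ε/(3.7D) = 7.75×10^-5; √(3.17ν²L/(gD³h_f)) = 2.35×10^-5
Q = -0.965·0.03150·ln(1.010×10^-4) = 0.2797 m³/s
Check: V = 1.30 m/s, Re = 8.58×10^5, f = 0.01575, h_f = 2.76 m ≈ 2.74 m ✓

Q ≈ 0.280 m³/s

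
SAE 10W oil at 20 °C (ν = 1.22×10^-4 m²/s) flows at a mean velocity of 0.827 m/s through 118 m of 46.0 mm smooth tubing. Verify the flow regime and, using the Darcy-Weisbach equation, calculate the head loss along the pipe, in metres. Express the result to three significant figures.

h_f ≈ 18.4 m

Re = VD/ν = 0.827·0.04600/1.22×10^-4 = 312 → laminar (Re < 2300)
f = 64/Re = 0.2052
h_f = f(L/D)V²/(2g) = 0.2052·(118/0.04600)·0.827²/(2·9.81) = 18.35 m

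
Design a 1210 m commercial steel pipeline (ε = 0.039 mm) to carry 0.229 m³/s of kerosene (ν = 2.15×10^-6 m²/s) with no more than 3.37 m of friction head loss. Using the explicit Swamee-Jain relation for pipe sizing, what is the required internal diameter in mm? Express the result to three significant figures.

D ≈ 480 mm

Swamee-Jain (Type III): D = 0.66·[ε^1.25·(LQ²/(gh_f))^4.75 + ν·Q^9.4·(L/(gh_f))^5.2]^0.04
LQ²/(gh_f) = 1.919; L/(gh_f) = 36.60
Term 1 = ε^1.25·(…)^4.75 = 6.82×10^-5; Term 2 = ν·Q^9.4·(…)^5.2 = 2.79×10^-4
D = 0.66·(6.82×10^-5 + 2.79×10^-4)^0.04 = 0.4799 m = 480 mm
Check: V = 1.27 m/s, Re = 2.83×10^5, f = 0.01539, h_f = 3.17 m ≈ 3.37 m ✓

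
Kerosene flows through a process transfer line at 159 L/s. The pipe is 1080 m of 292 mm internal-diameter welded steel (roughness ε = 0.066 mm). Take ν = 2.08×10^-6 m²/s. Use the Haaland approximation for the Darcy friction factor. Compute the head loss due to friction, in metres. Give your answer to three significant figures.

V = 4Q/(πD²) = 4·0.159/(π·0.292²) = 2.374 m/s
Re = VD/ν = 2.374·0.292/2.08×10^-6 = 3.33×10^5 → turbulent
ε/D = 0.066/292 = 2.26×10^-4
Haaland: f = 0.01609
h_f = f(L/D)V²/(2g) = 0.01609·(1080/0.292)·2.374²/(2·9.81) = 17.10 m

h_f ≈ 17.1 m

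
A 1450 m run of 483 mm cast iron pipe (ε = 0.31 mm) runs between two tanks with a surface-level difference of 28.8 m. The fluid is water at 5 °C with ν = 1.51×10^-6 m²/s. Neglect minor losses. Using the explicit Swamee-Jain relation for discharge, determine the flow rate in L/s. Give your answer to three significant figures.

Swamee-Jain (Type II): Q = -0.965·√(gD⁵h_f/L)·ln[ε/(3.7D) + √(3.17ν²L/(gD³h_f))]
√(gD⁵h_f/L) = √(9.81·0.483⁵·28.8/1450) = 0.07157
ε/(3.7D) = 1.73×10^-4; √(3.17ν²L/(gD³h_f)) = 1.81×10^-5
Q = -0.965·0.07157·ln(1.916×10^-4) = 0.5912 m³/s
Check: V = 3.23 m/s, Re = 1.03×10^6, f = 0.01818, h_f = 29.0 m ≈ 28.8 m ✓

Q ≈ 591 L/s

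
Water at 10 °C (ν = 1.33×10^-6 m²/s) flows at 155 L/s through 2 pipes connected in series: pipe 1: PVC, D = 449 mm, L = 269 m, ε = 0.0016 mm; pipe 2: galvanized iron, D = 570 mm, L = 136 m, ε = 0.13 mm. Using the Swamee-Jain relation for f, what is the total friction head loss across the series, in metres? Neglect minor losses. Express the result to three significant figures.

H ≈ 0.490 m

Pipe 1: V = 0.9789 m/s, Re = 3.30×10^5, ε/D = 3.56×10^-6, f = 0.01416, h_1 = f(L/D)V²/2g = 0.4144 m
Pipe 2: V = 0.6074 m/s, Re = 2.60×10^5, ε/D = 2.28×10^-4, f = 0.01679, h_2 = f(L/D)V²/2g = 0.07533 m
Series → Q common, losses add: H = Σh = 0.4897 m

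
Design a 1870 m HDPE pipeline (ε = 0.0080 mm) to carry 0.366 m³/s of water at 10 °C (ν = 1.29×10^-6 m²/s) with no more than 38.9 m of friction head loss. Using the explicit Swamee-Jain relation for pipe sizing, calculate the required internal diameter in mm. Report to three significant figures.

D ≈ 368 mm

Swamee-Jain (Type III): D = 0.66·[ε^1.25·(LQ²/(gh_f))^4.75 + ν·Q^9.4·(L/(gh_f))^5.2]^0.04
LQ²/(gh_f) = 0.6564; L/(gh_f) = 4.900
Term 1 = ε^1.25·(…)^4.75 = 5.76×10^-8; Term 2 = ν·Q^9.4·(…)^5.2 = 3.95×10^-7
D = 0.66·(5.76×10^-8 + 3.95×10^-7)^0.04 = 0.3679 m = 368 mm
Check: V = 3.44 m/s, Re = 9.82×10^5, f = 0.01215, h_f = 37.3 m ≈ 38.9 m ✓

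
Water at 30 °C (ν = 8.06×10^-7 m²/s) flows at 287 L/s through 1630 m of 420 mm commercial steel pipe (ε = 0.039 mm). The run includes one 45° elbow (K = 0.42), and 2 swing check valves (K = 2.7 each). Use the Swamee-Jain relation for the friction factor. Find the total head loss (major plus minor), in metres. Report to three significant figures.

H_L ≈ 12.6 m

V = 4Q/(πD²) = 2.072 m/s; V²/2g = 0.2187 m
Re = 1.08×10^6, ε/D = 9.29×10^-5 → f = 0.01331 (Swamee-Jain)
Major: h_f = f(L/D)·V²/2g = 0.01331·3881·0.2187 = 11.30 m
Minor: ΣK = 5.82; h_m = ΣK·V²/2g = 1.273 m
Total H_L = 11.30 + 1.273 = 12.57 m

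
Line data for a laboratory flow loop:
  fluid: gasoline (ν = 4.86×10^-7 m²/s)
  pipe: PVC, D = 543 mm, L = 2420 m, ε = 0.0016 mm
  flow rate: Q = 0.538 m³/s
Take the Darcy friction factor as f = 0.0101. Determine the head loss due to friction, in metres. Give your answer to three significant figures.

h_f ≈ 12.4 m

V = 4Q/(πD²) = 4·0.538/(π·0.543²) = 2.323 m/s
h_f = f(L/D)V²/(2g) = 0.01010·(2420/0.543)·2.323²/(2·9.81) = 12.38 m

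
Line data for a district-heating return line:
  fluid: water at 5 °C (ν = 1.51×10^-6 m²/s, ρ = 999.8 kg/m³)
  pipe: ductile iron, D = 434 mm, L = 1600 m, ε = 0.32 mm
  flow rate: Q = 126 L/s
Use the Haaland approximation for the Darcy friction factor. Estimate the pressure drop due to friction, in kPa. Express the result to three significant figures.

V = 4Q/(πD²) = 4·0.126/(π·0.434²) = 0.8517 m/s
Re = VD/ν = 0.8517·0.434/1.51×10^-6 = 2.45×10^5 → turbulent
ε/D = 0.32/434 = 7.37×10^-4
Haaland: f = 0.01955
h_f = f(L/D)V²/(2g) = 0.01955·(1600/0.434)·0.8517²/(2·9.81) = 2.664 m
Δp = ρg·h_f = 999.8·9.81·2.664 = 26.13 kPa

Δp ≈ 26.1 kPa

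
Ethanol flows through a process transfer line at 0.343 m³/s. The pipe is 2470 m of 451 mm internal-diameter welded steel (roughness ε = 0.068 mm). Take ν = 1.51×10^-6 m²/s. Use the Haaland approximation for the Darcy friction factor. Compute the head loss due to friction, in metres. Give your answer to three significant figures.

h_f ≈ 18.6 m

V = 4Q/(πD²) = 4·0.343/(π·0.451²) = 2.147 m/s
Re = VD/ν = 2.147·0.451/1.51×10^-6 = 6.41×10^5 → turbulent
ε/D = 0.068/451 = 1.51×10^-4
Haaland: f = 0.01448
h_f = f(L/D)V²/(2g) = 0.01448·(2470/0.451)·2.147²/(2·9.81) = 18.63 m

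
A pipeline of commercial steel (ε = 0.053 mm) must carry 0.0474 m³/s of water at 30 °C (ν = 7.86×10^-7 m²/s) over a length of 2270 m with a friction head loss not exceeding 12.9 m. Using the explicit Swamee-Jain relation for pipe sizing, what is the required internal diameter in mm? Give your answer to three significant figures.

Swamee-Jain (Type III): D = 0.66·[ε^1.25·(LQ²/(gh_f))^4.75 + ν·Q^9.4·(L/(gh_f))^5.2]^0.04
LQ²/(gh_f) = 0.04030; L/(gh_f) = 17.94
Term 1 = ε^1.25·(…)^4.75 = 1.07×10^-12; Term 2 = ν·Q^9.4·(…)^5.2 = 9.28×10^-13
D = 0.66·(1.07×10^-12 + 9.28×10^-13)^0.04 = 0.2247 m = 225 mm
Check: V = 1.20 m/s, Re = 3.42×10^5, f = 0.01638, h_f = 12.0 m ≈ 12.9 m ✓

D ≈ 225 mm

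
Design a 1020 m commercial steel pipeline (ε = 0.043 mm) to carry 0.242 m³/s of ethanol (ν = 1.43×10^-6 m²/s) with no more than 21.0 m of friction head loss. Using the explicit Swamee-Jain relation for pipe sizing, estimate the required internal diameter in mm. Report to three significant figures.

D ≈ 324 mm

Swamee-Jain (Type III): D = 0.66·[ε^1.25·(LQ²/(gh_f))^4.75 + ν·Q^9.4·(L/(gh_f))^5.2]^0.04
LQ²/(gh_f) = 0.2900; L/(gh_f) = 4.951
Term 1 = ε^1.25·(…)^4.75 = 9.73×10^-9; Term 2 = ν·Q^9.4·(…)^5.2 = 9.46×10^-9
D = 0.66·(9.73×10^-9 + 9.46×10^-9)^0.04 = 0.3242 m = 324 mm
Check: V = 2.93 m/s, Re = 6.65×10^5, f = 0.01443, h_f = 19.9 m ≈ 21.0 m ✓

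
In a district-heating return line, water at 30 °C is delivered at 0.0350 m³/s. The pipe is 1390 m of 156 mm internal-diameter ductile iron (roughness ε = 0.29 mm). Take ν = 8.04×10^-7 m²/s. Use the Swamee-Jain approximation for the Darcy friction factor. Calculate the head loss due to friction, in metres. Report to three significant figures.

h_f ≈ 36.0 m

V = 4Q/(πD²) = 4·0.0350/(π·0.156²) = 1.831 m/s
Re = VD/ν = 1.831·0.156/8.04×10^-7 = 3.55×10^5 → turbulent
ε/D = 0.29/156 = 0.00186
Swamee-Jain: f = 0.02365
h_f = f(L/D)V²/(2g) = 0.02365·(1390/0.156)·1.831²/(2·9.81) = 36.01 m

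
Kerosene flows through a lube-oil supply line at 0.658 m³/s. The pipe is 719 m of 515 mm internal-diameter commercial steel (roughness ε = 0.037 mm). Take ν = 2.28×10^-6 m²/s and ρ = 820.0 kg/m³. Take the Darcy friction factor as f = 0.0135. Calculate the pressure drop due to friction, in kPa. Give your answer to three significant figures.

V = 4Q/(πD²) = 4·0.658/(π·0.515²) = 3.159 m/s
h_f = f(L/D)V²/(2g) = 0.01350·(719/0.515)·3.159²/(2·9.81) = 9.585 m
Δp = ρg·h_f = 820.0·9.81·9.585 = 77.10 kPa

Δp ≈ 77.1 kPa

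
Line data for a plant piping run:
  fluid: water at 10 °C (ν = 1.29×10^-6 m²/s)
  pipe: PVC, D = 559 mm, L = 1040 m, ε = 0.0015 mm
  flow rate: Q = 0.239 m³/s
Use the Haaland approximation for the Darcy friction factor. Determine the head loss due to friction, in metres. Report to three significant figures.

h_f ≈ 1.21 m

V = 4Q/(πD²) = 4·0.239/(π·0.559²) = 0.9738 m/s
Re = VD/ν = 0.9738·0.559/1.29×10^-6 = 4.22×10^5 → turbulent
ε/D = 0.0015/559 = 2.68×10^-6
Haaland: f = 0.01349
h_f = f(L/D)V²/(2g) = 0.01349·(1040/0.559)·0.9738²/(2·9.81) = 1.214 m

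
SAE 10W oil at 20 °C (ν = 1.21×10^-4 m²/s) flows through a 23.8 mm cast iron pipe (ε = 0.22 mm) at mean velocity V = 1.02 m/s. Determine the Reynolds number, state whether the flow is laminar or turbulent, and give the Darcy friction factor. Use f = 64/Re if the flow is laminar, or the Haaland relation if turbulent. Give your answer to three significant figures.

Re ≈ 201; laminar; f = 64/Re ≈ 0.319

Re = VD/ν = 1.020·0.0238/1.21×10^-4 = 201
Re < 2300 → laminar → f = 64/Re = 0.3190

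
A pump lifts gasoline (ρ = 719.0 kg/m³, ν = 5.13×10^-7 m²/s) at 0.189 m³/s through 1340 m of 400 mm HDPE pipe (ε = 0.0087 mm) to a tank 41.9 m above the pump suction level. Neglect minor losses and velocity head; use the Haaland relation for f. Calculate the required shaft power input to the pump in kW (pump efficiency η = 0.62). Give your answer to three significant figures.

V = 4Q/(πD²) = 1.504 m/s; Re = 1.17×10^6; ε/D = 2.18×10^-5; f = 0.01174
h_f = f(L/D)V²/2g = 4.533 m
Total head H = z + h_f = 41.9 + 4.533 = 46.43 m
P_hyd = ρgQH = 719.0·9.81·0.189·46.43 = 61.90 kW
P_shaft = P_hyd/η = 61.90/0.62 = 99.84 kW

P_shaft ≈ 99.8 kW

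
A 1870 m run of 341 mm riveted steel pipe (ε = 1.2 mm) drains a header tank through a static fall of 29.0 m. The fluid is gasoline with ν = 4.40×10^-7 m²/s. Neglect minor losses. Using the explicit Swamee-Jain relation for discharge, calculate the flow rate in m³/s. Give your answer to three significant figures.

Q ≈ 0.178 m³/s

Swamee-Jain (Type II): Q = -0.965·√(gD⁵h_f/L)·ln[ε/(3.7D) + √(3.17ν²L/(gD³h_f))]
√(gD⁵h_f/L) = √(9.81·0.341⁵·29.0/1870) = 0.02648
ε/(3.7D) = 9.51×10^-4; √(3.17ν²L/(gD³h_f)) = 1.01×10^-5
Q = -0.965·0.02648·ln(9.612×10^-4) = 0.1776 m³/s
Check: V = 1.94 m/s, Re = 1.51×10^6, f = 0.02751, h_f = 29.1 m ≈ 29.0 m ✓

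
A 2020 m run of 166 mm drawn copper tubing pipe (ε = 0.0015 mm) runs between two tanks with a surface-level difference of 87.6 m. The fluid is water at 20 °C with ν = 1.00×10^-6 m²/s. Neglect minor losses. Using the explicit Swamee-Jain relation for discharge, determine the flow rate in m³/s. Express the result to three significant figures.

Swamee-Jain (Type II): Q = -0.965·√(gD⁵h_f/L)·ln[ε/(3.7D) + √(3.17ν²L/(gD³h_f))]
√(gD⁵h_f/L) = √(9.81·0.166⁵·87.6/2020) = 0.007323
ε/(3.7D) = 2.44×10^-6; √(3.17ν²L/(gD³h_f)) = 4.04×10^-5
Q = -0.965·0.007323·ln(4.280×10^-5) = 0.07108 m³/s
Check: V = 3.28 m/s, Re = 5.45×10^5, f = 0.01304, h_f = 87.3 m ≈ 87.6 m ✓

Q ≈ 0.0711 m³/s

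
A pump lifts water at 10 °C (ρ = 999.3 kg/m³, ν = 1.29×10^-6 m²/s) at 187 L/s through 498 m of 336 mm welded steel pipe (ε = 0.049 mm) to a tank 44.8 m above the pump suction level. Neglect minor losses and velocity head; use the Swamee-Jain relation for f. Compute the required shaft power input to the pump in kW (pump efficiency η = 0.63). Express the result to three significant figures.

P_shaft ≈ 145 kW

V = 4Q/(πD²) = 2.109 m/s; Re = 5.49×10^5; ε/D = 1.46×10^-4; f = 0.01484
h_f = f(L/D)V²/2g = 4.986 m
Total head H = z + h_f = 44.8 + 4.986 = 49.79 m
P_hyd = ρgQH = 999.3·9.81·0.187·49.79 = 91.27 kW
P_shaft = P_hyd/η = 91.27/0.63 = 144.9 kW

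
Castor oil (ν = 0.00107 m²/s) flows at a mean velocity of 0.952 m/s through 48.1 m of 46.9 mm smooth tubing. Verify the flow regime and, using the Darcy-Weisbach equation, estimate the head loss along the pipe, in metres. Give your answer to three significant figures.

h_f ≈ 72.7 m

Re = VD/ν = 0.952·0.04690/0.00107 = 41.7 → laminar (Re < 2300)
f = 64/Re = 1.534
h_f = f(L/D)V²/(2g) = 1.534·(48.1/0.04690)·0.952²/(2·9.81) = 72.66 m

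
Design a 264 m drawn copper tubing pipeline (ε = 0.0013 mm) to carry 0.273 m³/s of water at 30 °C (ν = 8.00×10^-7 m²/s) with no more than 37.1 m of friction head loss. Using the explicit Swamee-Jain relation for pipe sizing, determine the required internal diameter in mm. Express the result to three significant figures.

Swamee-Jain (Type III): D = 0.66·[ε^1.25·(LQ²/(gh_f))^4.75 + ν·Q^9.4·(L/(gh_f))^5.2]^0.04
LQ²/(gh_f) = 0.05406; L/(gh_f) = 0.7254
Term 1 = ε^1.25·(…)^4.75 = 4.20×10^-14; Term 2 = ν·Q^9.4·(…)^5.2 = 7.55×10^-13
D = 0.66·(4.20×10^-14 + 7.55×10^-13)^0.04 = 0.2166 m = 217 mm
Check: V = 7.41 m/s, Re = 2.01×10^6, f = 0.01059, h_f = 36.1 m ≈ 37.1 m ✓

D ≈ 217 mm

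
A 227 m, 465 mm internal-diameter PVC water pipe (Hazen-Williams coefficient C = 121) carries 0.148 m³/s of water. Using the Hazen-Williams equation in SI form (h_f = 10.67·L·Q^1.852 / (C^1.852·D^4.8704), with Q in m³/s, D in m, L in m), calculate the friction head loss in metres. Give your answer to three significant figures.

h_f = 10.67·227·0.148^1.852 / (121^1.852·0.465^4.8704) = 0.4072 m

h_f ≈ 0.407 m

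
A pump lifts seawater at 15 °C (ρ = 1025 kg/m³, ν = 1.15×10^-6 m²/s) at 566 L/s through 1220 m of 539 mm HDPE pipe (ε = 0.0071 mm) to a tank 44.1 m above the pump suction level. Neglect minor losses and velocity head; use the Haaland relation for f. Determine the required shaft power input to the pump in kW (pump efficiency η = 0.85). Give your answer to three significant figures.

P_shaft ≈ 350 kW

V = 4Q/(πD²) = 2.481 m/s; Re = 1.16×10^6; ε/D = 1.32×10^-5; f = 0.01157
h_f = f(L/D)V²/2g = 8.211 m
Total head H = z + h_f = 44.1 + 8.211 = 52.31 m
P_hyd = ρgQH = 1025·9.81·0.566·52.31 = 297.7 kW
P_shaft = P_hyd/η = 297.7/0.85 = 350.3 kW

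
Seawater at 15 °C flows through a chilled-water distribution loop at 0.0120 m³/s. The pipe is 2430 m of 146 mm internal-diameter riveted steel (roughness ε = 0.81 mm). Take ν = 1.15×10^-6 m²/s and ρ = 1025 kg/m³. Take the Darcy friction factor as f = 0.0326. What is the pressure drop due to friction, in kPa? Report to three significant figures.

Δp ≈ 143 kPa

V = 4Q/(πD²) = 4·0.0120/(π·0.146²) = 0.7168 m/s
h_f = f(L/D)V²/(2g) = 0.03260·(2430/0.146)·0.7168²/(2·9.81) = 14.21 m
Δp = ρg·h_f = 1025·9.81·14.21 = 142.9 kPa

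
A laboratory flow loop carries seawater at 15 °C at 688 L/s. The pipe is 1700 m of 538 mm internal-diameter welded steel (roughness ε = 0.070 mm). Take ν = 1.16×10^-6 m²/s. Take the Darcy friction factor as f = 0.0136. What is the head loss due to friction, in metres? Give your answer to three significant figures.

h_f ≈ 20.1 m

V = 4Q/(πD²) = 4·0.688/(π·0.538²) = 3.026 m/s
h_f = f(L/D)V²/(2g) = 0.01360·(1700/0.538)·3.026²/(2·9.81) = 20.06 m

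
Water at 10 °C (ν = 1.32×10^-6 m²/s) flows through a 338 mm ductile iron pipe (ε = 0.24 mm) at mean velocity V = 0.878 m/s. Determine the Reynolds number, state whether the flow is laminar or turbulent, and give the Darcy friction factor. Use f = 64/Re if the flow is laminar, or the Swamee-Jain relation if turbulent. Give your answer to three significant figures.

Re = VD/ν = 0.8780·0.338/1.32×10^-6 = 2.25×10^5
Re > 4000 → turbulent; ε/D = 7.10×10^-4
Swamee-Jain: f = 0.01980

Re ≈ 2.25×10^5; turbulent; f ≈ 0.0198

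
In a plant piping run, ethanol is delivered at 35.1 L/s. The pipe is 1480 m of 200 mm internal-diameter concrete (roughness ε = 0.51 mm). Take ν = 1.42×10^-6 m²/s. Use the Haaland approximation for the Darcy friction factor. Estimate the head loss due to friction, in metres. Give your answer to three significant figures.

h_f ≈ 12.2 m

V = 4Q/(πD²) = 4·0.0351/(π·0.200²) = 1.117 m/s
Re = VD/ν = 1.117·0.200/1.42×10^-6 = 1.57×10^5 → turbulent
ε/D = 0.51/200 = 0.00255
Haaland: f = 0.02590
h_f = f(L/D)V²/(2g) = 0.02590·(1480/0.200)·1.117²/(2·9.81) = 12.20 m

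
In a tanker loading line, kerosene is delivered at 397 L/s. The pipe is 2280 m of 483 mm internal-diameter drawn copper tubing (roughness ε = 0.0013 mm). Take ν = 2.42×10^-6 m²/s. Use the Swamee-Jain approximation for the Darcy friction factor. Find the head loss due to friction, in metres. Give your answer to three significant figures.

V = 4Q/(πD²) = 4·0.397/(π·0.483²) = 2.167 m/s
Re = VD/ν = 2.167·0.483/2.42×10^-6 = 4.32×10^5 → turbulent
ε/D = 0.0013/483 = 2.69×10^-6
Swamee-Jain: f = 0.01348
h_f = f(L/D)V²/(2g) = 0.01348·(2280/0.483)·2.167²/(2·9.81) = 15.22 m

h_f ≈ 15.2 m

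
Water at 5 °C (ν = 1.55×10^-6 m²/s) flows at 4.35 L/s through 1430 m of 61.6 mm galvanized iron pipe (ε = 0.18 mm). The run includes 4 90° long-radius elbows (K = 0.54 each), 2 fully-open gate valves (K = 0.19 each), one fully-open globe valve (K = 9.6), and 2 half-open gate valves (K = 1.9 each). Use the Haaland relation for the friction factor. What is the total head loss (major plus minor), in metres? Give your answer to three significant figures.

V = 4Q/(πD²) = 1.460 m/s; V²/2g = 0.1086 m
Re = 5.80×10^4, ε/D = 0.00292 → f = 0.02801 (Haaland)
Major: h_f = f(L/D)·V²/2g = 0.02801·23214·0.1086 = 70.59 m
Minor: ΣK = 15.9; h_m = ΣK·V²/2g = 1.731 m
Total H_L = 70.59 + 1.731 = 72.33 m

H_L ≈ 72.3 m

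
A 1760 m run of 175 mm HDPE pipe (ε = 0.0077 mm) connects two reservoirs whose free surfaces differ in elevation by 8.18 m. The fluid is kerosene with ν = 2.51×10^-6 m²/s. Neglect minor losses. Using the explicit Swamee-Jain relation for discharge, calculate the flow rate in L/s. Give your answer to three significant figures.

Swamee-Jain (Type II): Q = -0.965·√(gD⁵h_f/L)·ln[ε/(3.7D) + √(3.17ν²L/(gD³h_f))]
√(gD⁵h_f/L) = √(9.81·0.175⁵·8.18/1760) = 0.002736
ε/(3.7D) = 1.19×10^-5; √(3.17ν²L/(gD³h_f)) = 2.86×10^-4
Q = -0.965·0.002736·ln(2.978×10^-4) = 0.02143 m³/s
Check: V = 0.891 m/s, Re = 6.21×10^4, f = 0.01998, h_f = 8.13 m ≈ 8.18 m ✓

Q ≈ 21.4 L/s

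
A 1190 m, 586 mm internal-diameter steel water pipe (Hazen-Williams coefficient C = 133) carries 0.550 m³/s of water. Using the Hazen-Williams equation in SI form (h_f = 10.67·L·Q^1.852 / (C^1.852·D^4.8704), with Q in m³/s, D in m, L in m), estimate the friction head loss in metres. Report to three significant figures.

h_f ≈ 6.61 m

h_f = 10.67·1190·0.550^1.852 / (133^1.852·0.586^4.8704) = 6.606 m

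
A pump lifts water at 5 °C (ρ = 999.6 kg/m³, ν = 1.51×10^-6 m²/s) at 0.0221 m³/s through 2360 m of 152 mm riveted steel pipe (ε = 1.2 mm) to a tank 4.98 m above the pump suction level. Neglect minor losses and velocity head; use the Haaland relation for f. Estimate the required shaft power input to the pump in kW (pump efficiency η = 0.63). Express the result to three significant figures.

V = 4Q/(πD²) = 1.218 m/s; Re = 1.23×10^5; ε/D = 0.00789; f = 0.03564
h_f = f(L/D)V²/2g = 41.84 m
Total head H = z + h_f = 4.98 + 41.84 = 46.82 m
P_hyd = ρgQH = 999.6·9.81·0.0221·46.82 = 10.15 kW
P_shaft = P_hyd/η = 10.15/0.63 = 16.10 kW

P_shaft ≈ 16.1 kW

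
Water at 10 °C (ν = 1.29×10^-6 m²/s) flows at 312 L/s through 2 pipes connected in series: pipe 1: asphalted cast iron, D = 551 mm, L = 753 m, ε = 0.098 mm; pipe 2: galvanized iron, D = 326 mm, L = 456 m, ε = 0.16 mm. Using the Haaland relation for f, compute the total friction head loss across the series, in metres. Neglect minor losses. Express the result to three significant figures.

H ≈ 18.8 m

Pipe 1: V = 1.308 m/s, Re = 5.59×10^5, ε/D = 1.78×10^-4, f = 0.01494, h_1 = f(L/D)V²/2g = 1.781 m
Pipe 2: V = 3.738 m/s, Re = 9.45×10^5, ε/D = 4.91×10^-4, f = 0.01713, h_2 = f(L/D)V²/2g = 17.07 m
Series → Q common, losses add: H = Σh = 18.85 m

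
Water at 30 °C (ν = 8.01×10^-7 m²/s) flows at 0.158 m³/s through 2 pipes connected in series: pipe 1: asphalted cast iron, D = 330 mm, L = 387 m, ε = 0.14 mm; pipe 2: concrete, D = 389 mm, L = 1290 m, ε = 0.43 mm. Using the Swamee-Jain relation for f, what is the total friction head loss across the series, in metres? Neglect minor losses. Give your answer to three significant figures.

H ≈ 9.63 m

Pipe 1: V = 1.847 m/s, Re = 7.61×10^5, ε/D = 4.24×10^-4, f = 0.01694, h_1 = f(L/D)V²/2g = 3.455 m
Pipe 2: V = 1.329 m/s, Re = 6.46×10^5, ε/D = 0.00111, f = 0.02067, h_2 = f(L/D)V²/2g = 6.174 m
Series → Q common, losses add: H = Σh = 9.628 m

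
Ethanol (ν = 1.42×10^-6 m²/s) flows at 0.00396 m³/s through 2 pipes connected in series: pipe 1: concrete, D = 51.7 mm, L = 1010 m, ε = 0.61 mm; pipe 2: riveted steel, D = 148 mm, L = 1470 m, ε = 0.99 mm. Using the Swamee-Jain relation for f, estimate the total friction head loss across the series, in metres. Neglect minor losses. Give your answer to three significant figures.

H ≈ 147 m

Pipe 1: V = 1.886 m/s, Re = 6.87×10^4, ε/D = 0.0118, f = 0.04121, h_1 = f(L/D)V²/2g = 146.0 m
Pipe 2: V = 0.2302 m/s, Re = 2.40×10^4, ε/D = 0.00669, f = 0.03674, h_2 = f(L/D)V²/2g = 0.9856 m
Series → Q common, losses add: H = Σh = 147.0 m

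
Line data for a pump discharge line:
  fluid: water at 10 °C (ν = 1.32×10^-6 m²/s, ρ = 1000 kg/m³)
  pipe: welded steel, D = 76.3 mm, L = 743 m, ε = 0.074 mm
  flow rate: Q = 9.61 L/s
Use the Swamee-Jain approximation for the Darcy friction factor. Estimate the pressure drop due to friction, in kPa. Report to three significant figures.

Δp ≈ 470 kPa

V = 4Q/(πD²) = 4·0.00961/(π·0.0763²) = 2.102 m/s
Re = VD/ν = 2.102·0.0763/1.32×10^-6 = 1.21×10^5 → turbulent
ε/D = 0.074/76.3 = 9.70×10^-4
Swamee-Jain: f = 0.02185
h_f = f(L/D)V²/(2g) = 0.02185·(743/0.0763)·2.102²/(2·9.81) = 47.91 m
Δp = ρg·h_f = 1000·9.81·47.91 = 470.0 kPa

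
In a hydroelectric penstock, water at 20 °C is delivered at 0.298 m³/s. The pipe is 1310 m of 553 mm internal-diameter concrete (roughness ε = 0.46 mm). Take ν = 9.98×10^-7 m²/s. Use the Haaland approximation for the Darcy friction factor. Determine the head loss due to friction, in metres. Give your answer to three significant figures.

h_f ≈ 3.58 m

V = 4Q/(πD²) = 4·0.298/(π·0.553²) = 1.241 m/s
Re = VD/ν = 1.241·0.553/9.98×10^-7 = 6.87×10^5 → turbulent
ε/D = 0.46/553 = 8.32×10^-4
Haaland: f = 0.01926
h_f = f(L/D)V²/(2g) = 0.01926·(1310/0.553)·1.241²/(2·9.81) = 3.580 m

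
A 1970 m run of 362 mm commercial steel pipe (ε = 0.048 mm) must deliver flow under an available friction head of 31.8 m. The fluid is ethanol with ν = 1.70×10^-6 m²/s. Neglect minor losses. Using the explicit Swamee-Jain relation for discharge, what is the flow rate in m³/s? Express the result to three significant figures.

Swamee-Jain (Type II): Q = -0.965·√(gD⁵h_f/L)·ln[ε/(3.7D) + √(3.17ν²L/(gD³h_f))]
√(gD⁵h_f/L) = √(9.81·0.362⁵·31.8/1970) = 0.03138
ε/(3.7D) = 3.58×10^-5; √(3.17ν²L/(gD³h_f)) = 3.49×10^-5
Q = -0.965·0.03138·ln(7.076×10^-5) = 0.2893 m³/s
Check: V = 2.81 m/s, Re = 5.99×10^5, f = 0.01457, h_f = 31.9 m ≈ 31.8 m ✓

Q ≈ 0.289 m³/s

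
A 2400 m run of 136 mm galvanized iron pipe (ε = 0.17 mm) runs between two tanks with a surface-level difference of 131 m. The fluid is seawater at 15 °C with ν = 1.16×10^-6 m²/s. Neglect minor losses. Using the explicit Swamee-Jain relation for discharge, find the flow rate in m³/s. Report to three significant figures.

Swamee-Jain (Type II): Q = -0.965·√(gD⁵h_f/L)·ln[ε/(3.7D) + √(3.17ν²L/(gD³h_f))]
√(gD⁵h_f/L) = √(9.81·0.136⁵·131/2400) = 0.004991
ε/(3.7D) = 3.38×10^-4; √(3.17ν²L/(gD³h_f)) = 5.63×10^-5
Q = -0.965·0.004991·ln(3.941×10^-4) = 0.03776 m³/s
Check: V = 2.60 m/s, Re = 3.05×10^5, f = 0.02171, h_f = 132 m ≈ 131 m ✓

Q ≈ 0.0378 m³/s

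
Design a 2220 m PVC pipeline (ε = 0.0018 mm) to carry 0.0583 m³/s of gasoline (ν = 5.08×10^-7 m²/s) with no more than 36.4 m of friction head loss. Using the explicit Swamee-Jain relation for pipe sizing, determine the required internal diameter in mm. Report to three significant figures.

D ≈ 186 mm

Swamee-Jain (Type III): D = 0.66·[ε^1.25·(LQ²/(gh_f))^4.75 + ν·Q^9.4·(L/(gh_f))^5.2]^0.04
LQ²/(gh_f) = 0.02113; L/(gh_f) = 6.217
Term 1 = ε^1.25·(…)^4.75 = 7.29×10^-16; Term 2 = ν·Q^9.4·(…)^5.2 = 1.70×10^-14
D = 0.66·(7.29×10^-16 + 1.70×10^-14)^0.04 = 0.1860 m = 186 mm
Check: V = 2.15 m/s, Re = 7.86×10^5, f = 0.01230, h_f = 34.5 m ≈ 36.4 m ✓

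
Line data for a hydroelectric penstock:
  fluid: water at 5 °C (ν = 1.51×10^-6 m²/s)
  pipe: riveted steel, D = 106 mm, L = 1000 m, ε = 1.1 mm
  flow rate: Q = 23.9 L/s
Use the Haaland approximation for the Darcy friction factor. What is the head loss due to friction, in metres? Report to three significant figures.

V = 4Q/(πD²) = 4·0.0239/(π·0.106²) = 2.708 m/s
Re = VD/ν = 2.708·0.106/1.51×10^-6 = 1.90×10^5 → turbulent
ε/D = 1.1/106 = 0.0104
Haaland: f = 0.03875
h_f = f(L/D)V²/(2g) = 0.03875·(1000/0.106)·2.708²/(2·9.81) = 136.7 m

h_f ≈ 137 m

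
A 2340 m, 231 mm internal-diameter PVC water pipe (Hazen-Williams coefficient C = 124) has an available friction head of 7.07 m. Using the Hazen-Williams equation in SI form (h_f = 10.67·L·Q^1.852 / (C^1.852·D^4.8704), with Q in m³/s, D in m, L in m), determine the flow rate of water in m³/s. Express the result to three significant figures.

Q ≈ 0.0319 m³/s

Rearranging: Q = [h_f·C^1.852·D^4.8704 / (10.67·L)]^(1/1.852)
Q = [7.07·124^1.852·0.231^4.8704 / (10.67·2340)]^0.540 = 0.03192 m³/s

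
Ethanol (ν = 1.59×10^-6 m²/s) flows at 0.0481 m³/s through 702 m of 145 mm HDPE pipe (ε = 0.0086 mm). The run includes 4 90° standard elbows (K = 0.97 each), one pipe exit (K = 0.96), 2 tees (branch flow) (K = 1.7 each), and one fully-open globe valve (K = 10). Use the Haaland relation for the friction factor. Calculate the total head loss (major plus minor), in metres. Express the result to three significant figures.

V = 4Q/(πD²) = 2.913 m/s; V²/2g = 0.4325 m
Re = 2.66×10^5, ε/D = 5.93×10^-5 → f = 0.01516 (Haaland)
Major: h_f = f(L/D)·V²/2g = 0.01516·4841·0.4325 = 31.74 m
Minor: ΣK = 18.2; h_m = ΣK·V²/2g = 7.888 m
Total H_L = 31.74 + 7.888 = 39.62 m

H_L ≈ 39.6 m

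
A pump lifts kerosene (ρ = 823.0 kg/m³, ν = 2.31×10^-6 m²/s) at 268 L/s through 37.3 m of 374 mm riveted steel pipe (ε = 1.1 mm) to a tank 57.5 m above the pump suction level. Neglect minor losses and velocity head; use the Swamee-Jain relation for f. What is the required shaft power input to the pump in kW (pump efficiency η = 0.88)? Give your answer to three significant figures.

P_shaft ≈ 143 kW

V = 4Q/(πD²) = 2.440 m/s; Re = 3.95×10^5; ε/D = 0.00294; f = 0.02649
h_f = f(L/D)V²/2g = 0.8015 m
Total head H = z + h_f = 57.5 + 0.8015 = 58.30 m
P_hyd = ρgQH = 823.0·9.81·0.268·58.30 = 126.1 kW
P_shaft = P_hyd/η = 126.1/0.88 = 143.4 kW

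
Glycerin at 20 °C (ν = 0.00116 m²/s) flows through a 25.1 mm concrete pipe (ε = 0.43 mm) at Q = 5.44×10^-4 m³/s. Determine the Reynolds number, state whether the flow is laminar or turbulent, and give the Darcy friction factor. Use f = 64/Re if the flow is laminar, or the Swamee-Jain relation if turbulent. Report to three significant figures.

Re ≈ 23.8; laminar; f = 64/Re ≈ 2.69

V = 4Q/(πD²) = 1.099 m/s
Re = VD/ν = 1.099·0.0251/0.00116 = 23.8
Re < 2300 → laminar → f = 64/Re = 2.690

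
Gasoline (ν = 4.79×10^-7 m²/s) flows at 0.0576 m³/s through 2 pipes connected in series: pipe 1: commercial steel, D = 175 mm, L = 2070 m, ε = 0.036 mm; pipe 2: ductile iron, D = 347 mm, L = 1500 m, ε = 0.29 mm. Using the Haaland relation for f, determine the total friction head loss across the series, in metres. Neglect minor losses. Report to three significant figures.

Pipe 1: V = 2.395 m/s, Re = 8.75×10^5, ε/D = 2.06×10^-4, f = 0.01477, h_1 = f(L/D)V²/2g = 51.06 m
Pipe 2: V = 0.6091 m/s, Re = 4.41×10^5, ε/D = 8.36×10^-4, f = 0.01951, h_2 = f(L/D)V²/2g = 1.595 m
Series → Q common, losses add: H = Σh = 52.65 m

H ≈ 52.7 m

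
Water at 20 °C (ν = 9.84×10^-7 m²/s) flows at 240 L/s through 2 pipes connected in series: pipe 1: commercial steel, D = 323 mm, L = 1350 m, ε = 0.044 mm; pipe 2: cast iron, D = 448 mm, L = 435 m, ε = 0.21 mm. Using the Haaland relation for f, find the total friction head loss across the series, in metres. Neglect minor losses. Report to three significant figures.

Pipe 1: V = 2.929 m/s, Re = 9.61×10^5, ε/D = 1.36×10^-4, f = 0.01387, h_1 = f(L/D)V²/2g = 25.34 m
Pipe 2: V = 1.523 m/s, Re = 6.93×10^5, ε/D = 4.69×10^-4, f = 0.01714, h_2 = f(L/D)V²/2g = 1.967 m
Series → Q common, losses add: H = Σh = 27.31 m

H ≈ 27.3 m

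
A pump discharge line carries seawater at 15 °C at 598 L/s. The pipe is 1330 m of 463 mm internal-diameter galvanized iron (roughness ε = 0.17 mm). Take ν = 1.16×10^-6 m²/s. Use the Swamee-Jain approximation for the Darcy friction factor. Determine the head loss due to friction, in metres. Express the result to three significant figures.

h_f ≈ 29.8 m

V = 4Q/(πD²) = 4·0.598/(π·0.463²) = 3.552 m/s
Re = VD/ν = 3.552·0.463/1.16×10^-6 = 1.42×10^6 → turbulent
ε/D = 0.17/463 = 3.67×10^-4
Swamee-Jain: f = 0.01614
h_f = f(L/D)V²/(2g) = 0.01614·(1330/0.463)·3.552²/(2·9.81) = 29.81 m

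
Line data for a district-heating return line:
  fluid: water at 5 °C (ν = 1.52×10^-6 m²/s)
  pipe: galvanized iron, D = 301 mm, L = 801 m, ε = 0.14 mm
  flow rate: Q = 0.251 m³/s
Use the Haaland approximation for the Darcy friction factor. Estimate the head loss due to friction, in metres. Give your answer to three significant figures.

V = 4Q/(πD²) = 4·0.251/(π·0.301²) = 3.527 m/s
Re = VD/ν = 3.527·0.301/1.52×10^-6 = 6.99×10^5 → turbulent
ε/D = 0.14/301 = 4.65×10^-4
Haaland: f = 0.01712
h_f = f(L/D)V²/(2g) = 0.01712·(801/0.301)·3.527²/(2·9.81) = 28.88 m

h_f ≈ 28.9 m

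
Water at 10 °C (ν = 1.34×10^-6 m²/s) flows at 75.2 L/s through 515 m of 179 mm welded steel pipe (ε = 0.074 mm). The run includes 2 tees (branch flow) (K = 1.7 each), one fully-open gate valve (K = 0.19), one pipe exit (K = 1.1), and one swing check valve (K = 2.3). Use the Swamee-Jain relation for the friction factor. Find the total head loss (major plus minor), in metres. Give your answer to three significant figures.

H_L ≈ 26.0 m

V = 4Q/(πD²) = 2.988 m/s; V²/2g = 0.4551 m
Re = 3.99×10^5, ε/D = 4.13×10^-4 → f = 0.01745 (Swamee-Jain)
Major: h_f = f(L/D)·V²/2g = 0.01745·2877·0.4551 = 22.85 m
Minor: ΣK = 6.99; h_m = ΣK·V²/2g = 3.181 m
Total H_L = 22.85 + 3.181 = 26.03 m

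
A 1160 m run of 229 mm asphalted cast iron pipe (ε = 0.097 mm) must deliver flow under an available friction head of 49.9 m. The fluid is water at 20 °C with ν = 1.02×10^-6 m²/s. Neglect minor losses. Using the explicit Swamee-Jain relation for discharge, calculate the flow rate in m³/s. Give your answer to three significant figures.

Q ≈ 0.140 m³/s

Swamee-Jain (Type II): Q = -0.965·√(gD⁵h_f/L)·ln[ε/(3.7D) + √(3.17ν²L/(gD³h_f))]
√(gD⁵h_f/L) = √(9.81·0.229⁵·49.9/1160) = 0.01630
ε/(3.7D) = 1.14×10^-4; √(3.17ν²L/(gD³h_f)) = 2.55×10^-5
Q = -0.965·0.01630·ln(1.400×10^-4) = 0.1396 m³/s
Check: V = 3.39 m/s, Re = 7.61×10^5, f = 0.01693, h_f = 50.2 m ≈ 49.9 m ✓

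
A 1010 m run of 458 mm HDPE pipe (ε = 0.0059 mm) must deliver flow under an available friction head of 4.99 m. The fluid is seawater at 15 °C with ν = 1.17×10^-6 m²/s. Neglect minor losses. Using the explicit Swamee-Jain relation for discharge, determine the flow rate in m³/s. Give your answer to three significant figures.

Swamee-Jain (Type II): Q = -0.965·√(gD⁵h_f/L)·ln[ε/(3.7D) + √(3.17ν²L/(gD³h_f))]
√(gD⁵h_f/L) = √(9.81·0.458⁵·4.99/1010) = 0.03125
ε/(3.7D) = 3.48×10^-6; √(3.17ν²L/(gD³h_f)) = 3.05×10^-5
Q = -0.965·0.03125·ln(3.401×10^-5) = 0.3103 m³/s
Check: V = 1.88 m/s, Re = 7.37×10^5, f = 0.01249, h_f = 4.98 m ≈ 4.99 m ✓

Q ≈ 0.310 m³/s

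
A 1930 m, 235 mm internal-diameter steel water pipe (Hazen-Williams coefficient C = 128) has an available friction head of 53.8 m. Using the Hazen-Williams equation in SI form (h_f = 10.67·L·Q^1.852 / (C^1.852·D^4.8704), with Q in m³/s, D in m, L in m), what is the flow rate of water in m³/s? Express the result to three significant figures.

Rearranging: Q = [h_f·C^1.852·D^4.8704 / (10.67·L)]^(1/1.852)
Q = [53.8·128^1.852·0.235^4.8704 / (10.67·1930)]^0.540 = 0.1144 m³/s

Q ≈ 0.114 m³/s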